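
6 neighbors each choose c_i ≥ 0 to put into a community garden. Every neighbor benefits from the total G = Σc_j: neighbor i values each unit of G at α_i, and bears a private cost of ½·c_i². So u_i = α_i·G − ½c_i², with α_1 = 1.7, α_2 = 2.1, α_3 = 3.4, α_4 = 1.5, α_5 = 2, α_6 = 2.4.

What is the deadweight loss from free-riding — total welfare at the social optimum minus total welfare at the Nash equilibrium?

358.655

Neighbor i's FOC: ∂u_i/∂c_i = α_i − c_i = 0, so c_i* = α_i.
NE contributions = (1.7, 2.1, 3.4, 1.5, 2, 2.4); G = 13.1.
W^NE = (Σα)·G − ½Σα_i² = 13.1² − ½·30.87 = 156.175.
Planner sets c_i = Σα_j = 13.1 for every i, so G^SO = 6·13.1 = 78.6.
W^SO = (Σα)·G^SO − ½·6·(Σα)² = (6/2)·13.1² = 514.83.
Deadweight loss = W^SO − W^NE = 358.655.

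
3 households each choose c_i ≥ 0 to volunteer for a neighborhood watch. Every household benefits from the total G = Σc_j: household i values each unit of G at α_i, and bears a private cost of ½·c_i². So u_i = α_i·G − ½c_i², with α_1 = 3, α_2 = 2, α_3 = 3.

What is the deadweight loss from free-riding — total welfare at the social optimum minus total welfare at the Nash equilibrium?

Household i's FOC: ∂u_i/∂c_i = α_i − c_i = 0, so c_i* = α_i.
NE contributions = (3, 2, 3); G = 8.
W^NE = (Σα)·G − ½Σα_i² = 8² − ½·22 = 53.
Planner sets c_i = Σα_j = 8 for every i, so G^SO = 3·8 = 24.
W^SO = (Σα)·G^SO − ½·3·(Σα)² = (3/2)·8² = 96.
Deadweight loss = W^SO − W^NE = 43.

43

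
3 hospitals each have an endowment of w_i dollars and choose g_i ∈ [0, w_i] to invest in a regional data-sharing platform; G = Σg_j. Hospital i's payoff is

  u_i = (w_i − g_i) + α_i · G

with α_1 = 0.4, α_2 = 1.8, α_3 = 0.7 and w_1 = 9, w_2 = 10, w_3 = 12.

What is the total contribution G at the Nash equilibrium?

10

∂u_i/∂g_i = α_i − 1, so hospital i contributes w_i if α_i > 1, else 0.
α_i > 1 for i ∈ {2}; NE contributions (0, 10, 0), G = 10.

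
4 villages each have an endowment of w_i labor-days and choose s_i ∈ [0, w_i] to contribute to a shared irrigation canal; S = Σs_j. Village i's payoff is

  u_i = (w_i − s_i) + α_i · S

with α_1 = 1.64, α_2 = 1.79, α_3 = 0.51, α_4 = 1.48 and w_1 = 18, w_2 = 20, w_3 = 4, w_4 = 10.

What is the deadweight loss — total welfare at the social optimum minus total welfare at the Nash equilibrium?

∂u_i/∂s_i = α_i − 1, so village i contributes w_i if α_i > 1, else 0.
α_i > 1 for i ∈ {1, 2, 4}; NE contributions (18, 20, 0, 10), S = 48.
W^NE = Σw_i − S^NE + (Σα_i)·S^NE = 52 + 4.42·48 = 264.16.
Planner: ∂(Σu_j)/∂s_i = Σα_j − 1 = 4.42 > 0, so everyone contributes w_i; S^SO = 52, W^SO = 52 + 4.42·52 = 281.84.
Deadweight loss = 17.68.

17.68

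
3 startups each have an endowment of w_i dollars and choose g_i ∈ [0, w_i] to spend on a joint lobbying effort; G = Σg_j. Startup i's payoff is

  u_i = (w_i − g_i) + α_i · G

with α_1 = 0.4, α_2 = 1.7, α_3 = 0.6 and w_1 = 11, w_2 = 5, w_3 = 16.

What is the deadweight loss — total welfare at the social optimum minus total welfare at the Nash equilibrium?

∂u_i/∂g_i = α_i − 1, so startup i contributes w_i if α_i > 1, else 0.
α_i > 1 for i ∈ {2}; NE contributions (0, 5, 0), G = 5.
W^NE = Σw_i − G^NE + (Σα_i)·G^NE = 32 + 1.7·5 = 40.5.
Planner: ∂(Σu_j)/∂g_i = Σα_j − 1 = 1.7 > 0, so everyone contributes w_i; G^SO = 32, W^SO = 32 + 1.7·32 = 86.4.
Deadweight loss = 45.9.

45.9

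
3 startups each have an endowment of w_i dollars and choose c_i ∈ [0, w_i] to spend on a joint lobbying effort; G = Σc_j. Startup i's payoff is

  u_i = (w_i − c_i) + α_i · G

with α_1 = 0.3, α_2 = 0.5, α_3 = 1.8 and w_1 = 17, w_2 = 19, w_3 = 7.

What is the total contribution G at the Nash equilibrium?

∂u_i/∂c_i = α_i − 1, so startup i contributes w_i if α_i > 1, else 0.
α_i > 1 for i ∈ {3}; NE contributions (0, 0, 7), G = 7.

7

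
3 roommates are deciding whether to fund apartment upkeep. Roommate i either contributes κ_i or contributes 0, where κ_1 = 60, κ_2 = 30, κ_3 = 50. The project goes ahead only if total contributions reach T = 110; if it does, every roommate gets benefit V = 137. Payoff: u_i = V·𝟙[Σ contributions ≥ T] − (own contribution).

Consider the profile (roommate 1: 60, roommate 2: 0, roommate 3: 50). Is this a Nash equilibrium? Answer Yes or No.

Yes

Total = 110 ≥ 110: provided.
Roommate 1 (pledges 60, payoff 77): dropping to 0 → total 50, payoff 0. No gain.
Roommate 2 (pledges 0, payoff 137): pledging 30 → total 140, payoff 107. No gain.
Roommate 3 (pledges 50, payoff 87): dropping to 0 → total 60, payoff 0. No gain.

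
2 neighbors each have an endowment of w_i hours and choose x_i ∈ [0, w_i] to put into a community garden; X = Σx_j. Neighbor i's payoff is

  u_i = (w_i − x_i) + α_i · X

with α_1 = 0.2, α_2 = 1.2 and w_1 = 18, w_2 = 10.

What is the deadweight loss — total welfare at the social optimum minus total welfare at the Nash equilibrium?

∂u_i/∂x_i = α_i − 1, so neighbor i contributes w_i if α_i > 1, else 0.
α_i > 1 for i ∈ {2}; NE contributions (0, 10), X = 10.
W^NE = Σw_i − X^NE + (Σα_i)·X^NE = 28 + 0.4·10 = 32.
Planner: ∂(Σu_j)/∂x_i = Σα_j − 1 = 0.4 > 0, so everyone contributes w_i; X^SO = 28, W^SO = 28 + 0.4·28 = 39.2.
Deadweight loss = 7.2.

7.2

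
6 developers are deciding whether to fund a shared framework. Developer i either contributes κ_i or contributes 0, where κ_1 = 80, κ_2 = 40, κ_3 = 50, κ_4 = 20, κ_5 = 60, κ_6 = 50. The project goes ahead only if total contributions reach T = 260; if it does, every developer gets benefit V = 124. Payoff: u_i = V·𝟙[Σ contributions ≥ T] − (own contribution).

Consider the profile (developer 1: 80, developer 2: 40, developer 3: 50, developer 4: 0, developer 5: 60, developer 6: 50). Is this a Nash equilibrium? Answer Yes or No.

Yes

Total = 280 ≥ 260: provided.
Developer 1 (pledges 80, payoff 44): dropping to 0 → total 200, payoff 0. No gain.
Developer 2 (pledges 40, payoff 84): dropping to 0 → total 240, payoff 0. No gain.
Developer 3 (pledges 50, payoff 74): dropping to 0 → total 230, payoff 0. No gain.
Developer 4 (pledges 0, payoff 124): pledging 20 → total 300, payoff 104. No gain.
Developer 5 (pledges 60, payoff 64): dropping to 0 → total 220, payoff 0. No gain.
Developer 6 (pledges 50, payoff 74): dropping to 0 → total 230, payoff 0. No gain.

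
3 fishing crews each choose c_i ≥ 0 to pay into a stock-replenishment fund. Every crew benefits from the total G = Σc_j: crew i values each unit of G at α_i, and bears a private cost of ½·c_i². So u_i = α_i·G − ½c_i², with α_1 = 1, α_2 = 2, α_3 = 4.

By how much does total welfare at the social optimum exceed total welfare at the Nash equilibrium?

Crew i's FOC: ∂u_i/∂c_i = α_i − c_i = 0, so c_i* = α_i.
NE contributions = (1, 2, 4); G = 7.
W^NE = (Σα)·G − ½Σα_i² = 7² − ½·21 = 38.5.
Planner sets c_i = Σα_j = 7 for every i, so G^SO = 3·7 = 21.
W^SO = (Σα)·G^SO − ½·3·(Σα)² = (3/2)·7² = 73.5.
Deadweight loss = W^SO − W^NE = 35.

35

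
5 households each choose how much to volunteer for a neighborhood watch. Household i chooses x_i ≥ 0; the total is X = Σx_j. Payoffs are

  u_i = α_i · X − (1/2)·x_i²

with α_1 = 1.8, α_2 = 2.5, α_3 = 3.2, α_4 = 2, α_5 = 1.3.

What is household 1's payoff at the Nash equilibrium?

Household i's FOC: ∂u_i/∂x_i = α_i − x_i = 0, so x_i* = α_i.
NE contributions = (1.8, 2.5, 3.2, 2, 1.3); X = 10.8.
u_1 = α_1·X − ½·(x_1)² = 1.8·10.8 − ½·1.8² = 17.82.

17.82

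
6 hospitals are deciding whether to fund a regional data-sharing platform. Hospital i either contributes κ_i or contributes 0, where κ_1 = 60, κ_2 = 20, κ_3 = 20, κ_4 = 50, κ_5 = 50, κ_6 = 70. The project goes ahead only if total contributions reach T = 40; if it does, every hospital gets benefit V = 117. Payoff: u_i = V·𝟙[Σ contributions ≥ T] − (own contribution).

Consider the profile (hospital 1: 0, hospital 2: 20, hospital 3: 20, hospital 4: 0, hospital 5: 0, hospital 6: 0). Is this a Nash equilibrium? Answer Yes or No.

Total = 40 ≥ 40: provided.
Hospital 1 (pledges 0, payoff 117): pledging 60 → total 100, payoff 57. No gain.
Hospital 2 (pledges 20, payoff 97): dropping to 0 → total 20, payoff 0. No gain.
Hospital 3 (pledges 20, payoff 97): dropping to 0 → total 20, payoff 0. No gain.
Hospital 4 (pledges 0, payoff 117): pledging 50 → total 90, payoff 67. No gain.
Hospital 5 (pledges 0, payoff 117): pledging 50 → total 90, payoff 67. No gain.
Hospital 6 (pledges 0, payoff 117): pledging 70 → total 110, payoff 47. No gain.

Yes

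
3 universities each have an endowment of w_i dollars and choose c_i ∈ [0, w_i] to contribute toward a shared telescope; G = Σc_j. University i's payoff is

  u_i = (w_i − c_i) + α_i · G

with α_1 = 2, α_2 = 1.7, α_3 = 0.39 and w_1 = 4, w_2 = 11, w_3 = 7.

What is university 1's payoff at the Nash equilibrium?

∂u_i/∂c_i = α_i − 1, so university i contributes w_i if α_i > 1, else 0.
α_i > 1 for i ∈ {1, 2}; NE contributions (4, 11, 0), G = 15.
u_1 = (4 − 4) + 2·15 = 30.

30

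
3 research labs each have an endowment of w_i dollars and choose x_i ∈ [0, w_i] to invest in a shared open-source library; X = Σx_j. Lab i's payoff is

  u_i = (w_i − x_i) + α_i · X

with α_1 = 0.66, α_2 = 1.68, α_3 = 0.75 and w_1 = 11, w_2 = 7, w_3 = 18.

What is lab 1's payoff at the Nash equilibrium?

15.62

∂u_i/∂x_i = α_i − 1, so lab i contributes w_i if α_i > 1, else 0.
α_i > 1 for i ∈ {2}; NE contributions (0, 7, 0), X = 7.
u_1 = (11 − 0) + 0.66·7 = 15.62.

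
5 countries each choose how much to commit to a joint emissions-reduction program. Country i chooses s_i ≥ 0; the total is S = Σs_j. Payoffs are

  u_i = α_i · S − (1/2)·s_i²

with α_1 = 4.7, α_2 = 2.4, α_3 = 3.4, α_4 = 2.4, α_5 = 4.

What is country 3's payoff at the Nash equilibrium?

Country i's FOC: ∂u_i/∂s_i = α_i − s_i = 0, so s_i* = α_i.
NE contributions = (4.7, 2.4, 3.4, 2.4, 4); S = 16.9.
u_3 = α_3·S − ½·(s_3)² = 3.4·16.9 − ½·3.4² = 51.68.

51.68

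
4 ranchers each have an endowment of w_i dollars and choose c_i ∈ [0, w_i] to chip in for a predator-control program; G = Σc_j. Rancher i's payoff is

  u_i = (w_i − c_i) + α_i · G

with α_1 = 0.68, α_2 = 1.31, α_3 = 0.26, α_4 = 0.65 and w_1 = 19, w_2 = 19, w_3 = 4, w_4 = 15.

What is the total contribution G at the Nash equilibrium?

19

∂u_i/∂c_i = α_i − 1, so rancher i contributes w_i if α_i > 1, else 0.
α_i > 1 for i ∈ {2}; NE contributions (0, 19, 0, 0), G = 19.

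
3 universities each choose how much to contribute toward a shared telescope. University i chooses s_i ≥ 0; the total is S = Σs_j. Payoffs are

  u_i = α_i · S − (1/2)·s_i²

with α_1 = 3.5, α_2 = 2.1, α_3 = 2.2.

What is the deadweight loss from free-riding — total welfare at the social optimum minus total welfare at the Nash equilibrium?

41.17

University i's FOC: ∂u_i/∂s_i = α_i − s_i = 0, so s_i* = α_i.
NE contributions = (3.5, 2.1, 2.2); S = 7.8.
W^NE = (Σα)·S − ½Σα_i² = 7.8² − ½·21.5 = 50.09.
Planner sets s_i = Σα_j = 7.8 for every i, so S^SO = 3·7.8 = 23.4.
W^SO = (Σα)·S^SO − ½·3·(Σα)² = (3/2)·7.8² = 91.26.
Deadweight loss = W^SO − W^NE = 41.17.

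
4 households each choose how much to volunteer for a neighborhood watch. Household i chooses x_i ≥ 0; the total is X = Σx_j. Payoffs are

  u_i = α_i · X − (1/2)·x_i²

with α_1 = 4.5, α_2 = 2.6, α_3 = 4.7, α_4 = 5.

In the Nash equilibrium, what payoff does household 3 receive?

Household i's FOC: ∂u_i/∂x_i = α_i − x_i = 0, so x_i* = α_i.
NE contributions = (4.5, 2.6, 4.7, 5); X = 16.8.
u_3 = α_3·X − ½·(x_3)² = 4.7·16.8 − ½·4.7² = 67.915.

67.915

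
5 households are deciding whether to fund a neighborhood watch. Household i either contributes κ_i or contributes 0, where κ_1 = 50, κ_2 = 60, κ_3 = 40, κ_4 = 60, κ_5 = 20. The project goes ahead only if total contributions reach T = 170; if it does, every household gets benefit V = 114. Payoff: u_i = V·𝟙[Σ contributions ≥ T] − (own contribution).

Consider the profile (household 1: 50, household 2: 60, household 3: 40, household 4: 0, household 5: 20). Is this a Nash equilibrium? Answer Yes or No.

Yes

Total = 170 ≥ 170: provided.
Household 1 (pledges 50, payoff 64): dropping to 0 → total 120, payoff 0. No gain.
Household 2 (pledges 60, payoff 54): dropping to 0 → total 110, payoff 0. No gain.
Household 3 (pledges 40, payoff 74): dropping to 0 → total 130, payoff 0. No gain.
Household 4 (pledges 0, payoff 114): pledging 60 → total 230, payoff 54. No gain.
Household 5 (pledges 20, payoff 94): dropping to 0 → total 150, payoff 0. No gain.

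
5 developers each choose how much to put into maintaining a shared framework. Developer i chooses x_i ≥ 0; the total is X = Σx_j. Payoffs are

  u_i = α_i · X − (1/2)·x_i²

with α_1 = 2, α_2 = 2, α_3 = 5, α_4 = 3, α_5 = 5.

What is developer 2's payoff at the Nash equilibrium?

Developer i's FOC: ∂u_i/∂x_i = α_i − x_i = 0, so x_i* = α_i.
NE contributions = (2, 2, 5, 3, 5); X = 17.
u_2 = α_2·X − ½·(x_2)² = 2·17 − ½·2² = 32.

32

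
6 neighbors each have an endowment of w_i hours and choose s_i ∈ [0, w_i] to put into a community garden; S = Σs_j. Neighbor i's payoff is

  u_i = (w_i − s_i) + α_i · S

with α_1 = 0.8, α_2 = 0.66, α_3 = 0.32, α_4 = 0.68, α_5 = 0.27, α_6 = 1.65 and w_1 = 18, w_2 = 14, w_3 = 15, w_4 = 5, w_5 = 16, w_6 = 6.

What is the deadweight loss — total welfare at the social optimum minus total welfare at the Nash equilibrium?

∂u_i/∂s_i = α_i − 1, so neighbor i contributes w_i if α_i > 1, else 0.
α_i > 1 for i ∈ {6}; NE contributions (0, 0, 0, 0, 0, 6), S = 6.
W^NE = Σw_i − S^NE + (Σα_i)·S^NE = 74 + 3.38·6 = 94.28.
Planner: ∂(Σu_j)/∂s_i = Σα_j − 1 = 3.38 > 0, so everyone contributes w_i; S^SO = 74, W^SO = 74 + 3.38·74 = 324.12.
Deadweight loss = 229.84.

229.84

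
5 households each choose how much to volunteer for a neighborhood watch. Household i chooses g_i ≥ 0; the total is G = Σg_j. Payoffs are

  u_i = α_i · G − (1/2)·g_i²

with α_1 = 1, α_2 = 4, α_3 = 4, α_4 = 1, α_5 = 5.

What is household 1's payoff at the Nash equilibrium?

14.5

Household i's FOC: ∂u_i/∂g_i = α_i − g_i = 0, so g_i* = α_i.
NE contributions = (1, 4, 4, 1, 5); G = 15.
u_1 = α_1·G − ½·(g_1)² = 1·15 − ½·1² = 14.5.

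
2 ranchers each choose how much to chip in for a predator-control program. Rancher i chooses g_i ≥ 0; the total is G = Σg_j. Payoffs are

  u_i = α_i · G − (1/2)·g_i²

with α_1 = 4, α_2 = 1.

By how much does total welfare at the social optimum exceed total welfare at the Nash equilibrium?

Rancher i's FOC: ∂u_i/∂g_i = α_i − g_i = 0, so g_i* = α_i.
NE contributions = (4, 1); G = 5.
W^NE = (Σα)·G − ½Σα_i² = 5² − ½·17 = 16.5.
Planner sets g_i = Σα_j = 5 for every i, so G^SO = 2·5 = 10.
W^SO = (Σα)·G^SO − ½·2·(Σα)² = (2/2)·5² = 25.
Deadweight loss = W^SO − W^NE = 8.5.

8.5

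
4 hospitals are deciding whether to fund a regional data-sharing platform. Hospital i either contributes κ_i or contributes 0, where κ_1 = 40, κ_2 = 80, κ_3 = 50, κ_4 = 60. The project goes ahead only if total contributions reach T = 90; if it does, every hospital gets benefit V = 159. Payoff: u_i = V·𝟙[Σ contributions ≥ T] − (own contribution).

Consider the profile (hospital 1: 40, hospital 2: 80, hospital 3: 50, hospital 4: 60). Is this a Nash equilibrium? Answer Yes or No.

No

Total = 230 ≥ 90: provided.
Hospital 1 (pledges 40, payoff 119): dropping to 0 → total 190, payoff 159. Profitable deviation.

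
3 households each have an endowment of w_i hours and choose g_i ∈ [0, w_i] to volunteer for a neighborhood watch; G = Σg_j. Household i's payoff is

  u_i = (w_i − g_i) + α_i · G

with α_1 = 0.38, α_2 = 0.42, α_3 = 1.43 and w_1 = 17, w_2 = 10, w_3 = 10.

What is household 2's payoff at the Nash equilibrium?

∂u_i/∂g_i = α_i − 1, so household i contributes w_i if α_i > 1, else 0.
α_i > 1 for i ∈ {3}; NE contributions (0, 0, 10), G = 10.
u_2 = (10 − 0) + 0.42·10 = 14.2.

14.2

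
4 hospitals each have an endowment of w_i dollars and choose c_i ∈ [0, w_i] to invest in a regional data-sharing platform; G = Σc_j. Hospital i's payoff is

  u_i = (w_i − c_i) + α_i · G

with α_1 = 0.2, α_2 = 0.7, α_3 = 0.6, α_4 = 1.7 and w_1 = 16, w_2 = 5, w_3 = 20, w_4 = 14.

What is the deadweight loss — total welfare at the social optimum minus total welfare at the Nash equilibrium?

∂u_i/∂c_i = α_i − 1, so hospital i contributes w_i if α_i > 1, else 0.
α_i > 1 for i ∈ {4}; NE contributions (0, 0, 0, 14), G = 14.
W^NE = Σw_i − G^NE + (Σα_i)·G^NE = 55 + 2.2·14 = 85.8.
Planner: ∂(Σu_j)/∂c_i = Σα_j − 1 = 2.2 > 0, so everyone contributes w_i; G^SO = 55, W^SO = 55 + 2.2·55 = 176.
Deadweight loss = 90.2.

90.2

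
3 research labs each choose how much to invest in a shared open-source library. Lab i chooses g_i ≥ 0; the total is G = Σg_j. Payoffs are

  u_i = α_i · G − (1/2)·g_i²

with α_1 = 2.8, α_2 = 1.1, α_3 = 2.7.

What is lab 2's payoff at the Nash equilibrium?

Lab i's FOC: ∂u_i/∂g_i = α_i − g_i = 0, so g_i* = α_i.
NE contributions = (2.8, 1.1, 2.7); G = 6.6.
u_2 = α_2·G − ½·(g_2)² = 1.1·6.6 − ½·1.1² = 6.655.

6.655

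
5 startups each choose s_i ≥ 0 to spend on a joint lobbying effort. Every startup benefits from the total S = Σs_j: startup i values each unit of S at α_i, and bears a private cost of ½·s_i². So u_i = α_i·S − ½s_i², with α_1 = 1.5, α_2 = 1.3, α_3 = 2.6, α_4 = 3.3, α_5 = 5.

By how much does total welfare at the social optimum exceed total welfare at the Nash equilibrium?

Startup i's FOC: ∂u_i/∂s_i = α_i − s_i = 0, so s_i* = α_i.
NE contributions = (1.5, 1.3, 2.6, 3.3, 5); S = 13.7.
W^NE = (Σα)·S − ½Σα_i² = 13.7² − ½·46.59 = 164.395.
Planner sets s_i = Σα_j = 13.7 for every i, so S^SO = 5·13.7 = 68.5.
W^SO = (Σα)·S^SO − ½·5·(Σα)² = (5/2)·13.7² = 469.225.
Deadweight loss = W^SO − W^NE = 304.83.

304.83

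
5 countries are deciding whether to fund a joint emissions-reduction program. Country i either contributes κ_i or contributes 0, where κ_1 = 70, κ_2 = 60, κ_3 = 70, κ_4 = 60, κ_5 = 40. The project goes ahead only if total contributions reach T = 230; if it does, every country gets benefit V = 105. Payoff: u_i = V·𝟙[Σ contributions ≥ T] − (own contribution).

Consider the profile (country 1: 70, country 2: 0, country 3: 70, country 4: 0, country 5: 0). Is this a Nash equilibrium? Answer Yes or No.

Total = 140 < 230: not provided.
Country 1 (pledges 70, payoff -70): dropping to 0 → total 70, payoff 0. Profitable deviation.

No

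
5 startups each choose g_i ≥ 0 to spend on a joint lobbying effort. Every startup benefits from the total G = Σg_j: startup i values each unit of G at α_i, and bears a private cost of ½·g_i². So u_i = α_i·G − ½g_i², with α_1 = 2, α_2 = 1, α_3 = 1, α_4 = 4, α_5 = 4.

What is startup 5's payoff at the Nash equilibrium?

Startup i's FOC: ∂u_i/∂g_i = α_i − g_i = 0, so g_i* = α_i.
NE contributions = (2, 1, 1, 4, 4); G = 12.
u_5 = α_5·G − ½·(g_5)² = 4·12 − ½·4² = 40.

40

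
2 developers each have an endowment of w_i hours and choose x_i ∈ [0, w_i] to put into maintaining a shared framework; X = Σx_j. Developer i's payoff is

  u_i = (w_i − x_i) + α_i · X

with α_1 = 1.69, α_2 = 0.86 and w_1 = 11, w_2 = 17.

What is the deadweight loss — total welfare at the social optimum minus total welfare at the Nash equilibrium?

∂u_i/∂x_i = α_i − 1, so developer i contributes w_i if α_i > 1, else 0.
α_i > 1 for i ∈ {1}; NE contributions (11, 0), X = 11.
W^NE = Σw_i − X^NE + (Σα_i)·X^NE = 28 + 1.55·11 = 45.05.
Planner: ∂(Σu_j)/∂x_i = Σα_j − 1 = 1.55 > 0, so everyone contributes w_i; X^SO = 28, W^SO = 28 + 1.55·28 = 71.4.
Deadweight loss = 26.35.

26.35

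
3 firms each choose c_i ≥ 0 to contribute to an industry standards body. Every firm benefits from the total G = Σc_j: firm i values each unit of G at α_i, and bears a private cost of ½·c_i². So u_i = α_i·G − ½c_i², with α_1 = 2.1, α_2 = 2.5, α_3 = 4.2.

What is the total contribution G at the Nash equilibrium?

8.8

Firm i's FOC: ∂u_i/∂c_i = α_i − c_i = 0, so c_i* = α_i.
NE contributions = (2.1, 2.5, 4.2); G = 8.8.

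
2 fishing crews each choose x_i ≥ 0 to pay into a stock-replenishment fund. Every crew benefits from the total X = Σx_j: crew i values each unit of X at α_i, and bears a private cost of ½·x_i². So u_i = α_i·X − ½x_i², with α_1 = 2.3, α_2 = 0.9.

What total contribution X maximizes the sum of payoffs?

Planner FOC: ∂(Σu_j)/∂x_i = (Σα_j) − x_i = 0, so x_i^SO = Σα_j = 3.2 for every i; X^SO = 6.4.

6.4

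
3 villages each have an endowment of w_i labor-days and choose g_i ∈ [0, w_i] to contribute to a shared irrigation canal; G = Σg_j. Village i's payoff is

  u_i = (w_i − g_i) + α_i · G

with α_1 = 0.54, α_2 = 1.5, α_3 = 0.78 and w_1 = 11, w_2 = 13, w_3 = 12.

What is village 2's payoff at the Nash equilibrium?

∂u_i/∂g_i = α_i − 1, so village i contributes w_i if α_i > 1, else 0.
α_i > 1 for i ∈ {2}; NE contributions (0, 13, 0), G = 13.
u_2 = (13 − 13) + 1.5·13 = 19.5.

19.5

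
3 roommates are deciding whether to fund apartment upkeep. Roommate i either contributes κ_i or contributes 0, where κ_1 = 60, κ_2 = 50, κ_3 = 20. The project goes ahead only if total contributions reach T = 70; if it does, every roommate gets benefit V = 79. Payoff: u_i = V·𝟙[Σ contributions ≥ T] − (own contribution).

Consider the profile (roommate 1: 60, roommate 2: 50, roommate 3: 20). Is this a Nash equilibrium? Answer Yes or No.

Total = 130 ≥ 70: provided.
Roommate 1 (pledges 60, payoff 19): dropping to 0 → total 70, payoff 79. Profitable deviation.

No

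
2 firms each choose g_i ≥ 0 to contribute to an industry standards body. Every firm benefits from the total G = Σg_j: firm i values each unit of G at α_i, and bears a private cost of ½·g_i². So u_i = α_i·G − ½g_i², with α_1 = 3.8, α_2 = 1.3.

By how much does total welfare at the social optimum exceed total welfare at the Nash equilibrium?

Firm i's FOC: ∂u_i/∂g_i = α_i − g_i = 0, so g_i* = α_i.
NE contributions = (3.8, 1.3); G = 5.1.
W^NE = (Σα)·G − ½Σα_i² = 5.1² − ½·16.13 = 17.945.
Planner sets g_i = Σα_j = 5.1 for every i, so G^SO = 2·5.1 = 10.2.
W^SO = (Σα)·G^SO − ½·2·(Σα)² = (2/2)·5.1² = 26.01.
Deadweight loss = W^SO − W^NE = 8.065.

8.065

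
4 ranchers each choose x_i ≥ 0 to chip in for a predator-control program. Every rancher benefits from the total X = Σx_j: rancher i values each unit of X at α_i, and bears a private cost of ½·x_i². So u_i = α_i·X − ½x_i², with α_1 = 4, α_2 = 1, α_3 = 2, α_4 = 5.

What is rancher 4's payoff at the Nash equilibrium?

47.5

Rancher i's FOC: ∂u_i/∂x_i = α_i − x_i = 0, so x_i* = α_i.
NE contributions = (4, 1, 2, 5); X = 12.
u_4 = α_4·X − ½·(x_4)² = 5·12 − ½·5² = 47.5.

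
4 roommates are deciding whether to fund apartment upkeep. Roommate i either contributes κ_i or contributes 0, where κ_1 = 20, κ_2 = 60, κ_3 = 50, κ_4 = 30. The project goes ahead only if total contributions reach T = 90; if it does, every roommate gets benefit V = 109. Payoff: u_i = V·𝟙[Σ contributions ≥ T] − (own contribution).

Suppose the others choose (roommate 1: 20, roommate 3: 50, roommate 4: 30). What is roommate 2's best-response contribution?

0

Others' total = 100 ≥ 90; contributing adds cost 60 for no extra benefit.
Best response: 0.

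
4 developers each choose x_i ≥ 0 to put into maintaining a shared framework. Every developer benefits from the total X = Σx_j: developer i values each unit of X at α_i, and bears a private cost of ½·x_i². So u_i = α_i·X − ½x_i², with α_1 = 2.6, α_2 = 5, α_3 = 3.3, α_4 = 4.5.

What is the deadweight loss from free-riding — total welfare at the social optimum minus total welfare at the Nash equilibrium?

268.61

Developer i's FOC: ∂u_i/∂x_i = α_i − x_i = 0, so x_i* = α_i.
NE contributions = (2.6, 5, 3.3, 4.5); X = 15.4.
W^NE = (Σα)·X − ½Σα_i² = 15.4² − ½·62.9 = 205.71.
Planner sets x_i = Σα_j = 15.4 for every i, so X^SO = 4·15.4 = 61.6.
W^SO = (Σα)·X^SO − ½·4·(Σα)² = (4/2)·15.4² = 474.32.
Deadweight loss = W^SO − W^NE = 268.61.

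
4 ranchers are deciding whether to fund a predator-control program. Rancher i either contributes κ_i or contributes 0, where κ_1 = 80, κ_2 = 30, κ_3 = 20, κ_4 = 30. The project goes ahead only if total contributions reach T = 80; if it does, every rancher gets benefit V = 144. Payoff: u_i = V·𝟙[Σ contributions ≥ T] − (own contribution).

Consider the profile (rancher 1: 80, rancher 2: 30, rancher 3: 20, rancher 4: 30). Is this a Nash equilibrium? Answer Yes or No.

Total = 160 ≥ 80: provided.
Rancher 1 (pledges 80, payoff 64): dropping to 0 → total 80, payoff 144. Profitable deviation.

No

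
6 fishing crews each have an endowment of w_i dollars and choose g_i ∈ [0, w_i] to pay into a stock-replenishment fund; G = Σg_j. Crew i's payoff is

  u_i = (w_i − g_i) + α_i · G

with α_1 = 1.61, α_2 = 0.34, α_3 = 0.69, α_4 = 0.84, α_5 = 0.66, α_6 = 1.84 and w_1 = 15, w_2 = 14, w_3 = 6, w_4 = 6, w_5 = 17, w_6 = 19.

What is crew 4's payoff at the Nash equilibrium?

34.56

∂u_i/∂g_i = α_i − 1, so crew i contributes w_i if α_i > 1, else 0.
α_i > 1 for i ∈ {1, 6}; NE contributions (15, 0, 0, 0, 0, 19), G = 34.
u_4 = (6 − 0) + 0.84·34 = 34.56.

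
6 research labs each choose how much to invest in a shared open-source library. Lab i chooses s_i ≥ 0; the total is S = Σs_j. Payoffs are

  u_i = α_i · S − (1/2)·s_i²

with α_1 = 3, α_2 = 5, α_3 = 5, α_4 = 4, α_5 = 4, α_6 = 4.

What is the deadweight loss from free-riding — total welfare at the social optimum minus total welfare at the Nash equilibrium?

Lab i's FOC: ∂u_i/∂s_i = α_i − s_i = 0, so s_i* = α_i.
NE contributions = (3, 5, 5, 4, 4, 4); S = 25.
W^NE = (Σα)·S − ½Σα_i² = 25² − ½·107 = 571.5.
Planner sets s_i = Σα_j = 25 for every i, so S^SO = 6·25 = 150.
W^SO = (Σα)·S^SO − ½·6·(Σα)² = (6/2)·25² = 1875.
Deadweight loss = W^SO − W^NE = 1303.5.

1303.5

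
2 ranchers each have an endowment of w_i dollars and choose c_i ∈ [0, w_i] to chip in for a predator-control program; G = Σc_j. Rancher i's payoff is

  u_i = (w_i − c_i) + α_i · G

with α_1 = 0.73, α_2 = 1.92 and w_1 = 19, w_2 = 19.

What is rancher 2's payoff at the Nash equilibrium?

∂u_i/∂c_i = α_i − 1, so rancher i contributes w_i if α_i > 1, else 0.
α_i > 1 for i ∈ {2}; NE contributions (0, 19), G = 19.
u_2 = (19 − 19) + 1.92·19 = 36.48.

36.48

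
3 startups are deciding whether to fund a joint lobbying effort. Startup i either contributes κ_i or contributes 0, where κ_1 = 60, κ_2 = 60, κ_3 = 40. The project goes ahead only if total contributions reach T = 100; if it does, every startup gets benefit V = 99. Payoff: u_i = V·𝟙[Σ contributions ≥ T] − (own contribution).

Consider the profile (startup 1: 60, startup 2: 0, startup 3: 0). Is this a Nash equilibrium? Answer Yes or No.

Total = 60 < 100: not provided.
Startup 1 (pledges 60, payoff -60): dropping to 0 → total 0, payoff 0. Profitable deviation.

No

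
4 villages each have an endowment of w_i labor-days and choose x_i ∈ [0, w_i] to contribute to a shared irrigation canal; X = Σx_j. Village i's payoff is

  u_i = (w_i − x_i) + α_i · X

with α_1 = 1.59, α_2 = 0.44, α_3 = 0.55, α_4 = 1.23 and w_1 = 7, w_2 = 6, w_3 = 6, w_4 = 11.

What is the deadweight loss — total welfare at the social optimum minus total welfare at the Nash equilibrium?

∂u_i/∂x_i = α_i − 1, so village i contributes w_i if α_i > 1, else 0.
α_i > 1 for i ∈ {1, 4}; NE contributions (7, 0, 0, 11), X = 18.
W^NE = Σw_i − X^NE + (Σα_i)·X^NE = 30 + 2.81·18 = 80.58.
Planner: ∂(Σu_j)/∂x_i = Σα_j − 1 = 2.81 > 0, so everyone contributes w_i; X^SO = 30, W^SO = 30 + 2.81·30 = 114.3.
Deadweight loss = 33.72.

33.72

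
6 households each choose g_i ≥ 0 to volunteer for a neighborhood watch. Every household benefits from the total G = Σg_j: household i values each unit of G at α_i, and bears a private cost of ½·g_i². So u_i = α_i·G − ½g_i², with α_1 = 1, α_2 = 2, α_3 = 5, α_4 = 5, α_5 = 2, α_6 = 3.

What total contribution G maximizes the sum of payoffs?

Planner FOC: ∂(Σu_j)/∂g_i = (Σα_j) − g_i = 0, so g_i^SO = Σα_j = 18 for every i; G^SO = 108.

108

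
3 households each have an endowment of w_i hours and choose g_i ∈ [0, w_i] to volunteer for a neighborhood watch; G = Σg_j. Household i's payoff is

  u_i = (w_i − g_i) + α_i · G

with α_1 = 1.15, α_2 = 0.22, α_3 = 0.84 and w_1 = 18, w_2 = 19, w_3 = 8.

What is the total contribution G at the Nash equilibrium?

18

∂u_i/∂g_i = α_i − 1, so household i contributes w_i if α_i > 1, else 0.
α_i > 1 for i ∈ {1}; NE contributions (18, 0, 0), G = 18.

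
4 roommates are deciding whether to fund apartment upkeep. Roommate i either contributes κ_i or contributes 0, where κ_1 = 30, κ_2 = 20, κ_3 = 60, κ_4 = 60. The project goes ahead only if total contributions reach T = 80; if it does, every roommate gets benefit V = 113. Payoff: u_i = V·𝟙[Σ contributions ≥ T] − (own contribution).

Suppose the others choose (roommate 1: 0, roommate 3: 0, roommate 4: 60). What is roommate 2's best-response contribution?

20

Others' total = 60. Contributing 20 brings total to 80 ≥ 80: gain V − κ_2 = 93.
Best response: 20.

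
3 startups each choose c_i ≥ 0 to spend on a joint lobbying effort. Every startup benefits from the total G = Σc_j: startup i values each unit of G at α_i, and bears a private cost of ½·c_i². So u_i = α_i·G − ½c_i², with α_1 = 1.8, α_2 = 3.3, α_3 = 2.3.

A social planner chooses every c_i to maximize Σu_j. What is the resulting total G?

22.2

Planner FOC: ∂(Σu_j)/∂c_i = (Σα_j) − c_i = 0, so c_i^SO = Σα_j = 7.4 for every i; G^SO = 22.2.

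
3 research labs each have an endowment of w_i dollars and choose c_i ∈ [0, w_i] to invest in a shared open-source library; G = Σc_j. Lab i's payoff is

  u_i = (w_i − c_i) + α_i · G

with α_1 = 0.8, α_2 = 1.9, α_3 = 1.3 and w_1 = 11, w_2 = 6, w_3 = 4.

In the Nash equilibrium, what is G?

10

∂u_i/∂c_i = α_i − 1, so lab i contributes w_i if α_i > 1, else 0.
α_i > 1 for i ∈ {2, 3}; NE contributions (0, 6, 4), G = 10.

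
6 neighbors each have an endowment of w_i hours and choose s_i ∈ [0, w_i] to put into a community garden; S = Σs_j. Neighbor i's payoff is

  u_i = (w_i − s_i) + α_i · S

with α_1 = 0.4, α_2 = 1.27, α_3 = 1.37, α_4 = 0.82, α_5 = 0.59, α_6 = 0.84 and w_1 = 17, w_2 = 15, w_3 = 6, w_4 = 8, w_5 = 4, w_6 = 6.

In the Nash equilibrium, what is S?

21

∂u_i/∂s_i = α_i − 1, so neighbor i contributes w_i if α_i > 1, else 0.
α_i > 1 for i ∈ {2, 3}; NE contributions (0, 15, 6, 0, 0, 0), S = 21.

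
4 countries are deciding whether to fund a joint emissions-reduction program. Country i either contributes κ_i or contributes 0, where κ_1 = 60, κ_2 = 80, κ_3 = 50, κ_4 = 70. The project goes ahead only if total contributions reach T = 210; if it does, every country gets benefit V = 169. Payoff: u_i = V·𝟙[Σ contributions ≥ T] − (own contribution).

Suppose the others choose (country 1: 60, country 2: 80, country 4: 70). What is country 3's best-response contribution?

Others' total = 210 ≥ 210; contributing adds cost 50 for no extra benefit.
Best response: 0.

0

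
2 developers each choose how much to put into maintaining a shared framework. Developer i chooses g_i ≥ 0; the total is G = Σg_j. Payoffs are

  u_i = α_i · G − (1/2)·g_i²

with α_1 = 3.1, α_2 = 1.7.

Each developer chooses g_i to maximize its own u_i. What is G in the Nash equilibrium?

4.8

Developer i's FOC: ∂u_i/∂g_i = α_i − g_i = 0, so g_i* = α_i.
NE contributions = (3.1, 1.7); G = 4.8.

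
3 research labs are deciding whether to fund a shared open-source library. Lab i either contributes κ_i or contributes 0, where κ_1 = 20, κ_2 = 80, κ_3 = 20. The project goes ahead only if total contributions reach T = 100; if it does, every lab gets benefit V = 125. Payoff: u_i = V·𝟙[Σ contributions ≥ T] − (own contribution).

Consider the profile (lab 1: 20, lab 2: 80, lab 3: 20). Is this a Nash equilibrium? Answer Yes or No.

Total = 120 ≥ 100: provided.
Lab 1 (pledges 20, payoff 105): dropping to 0 → total 100, payoff 125. Profitable deviation.

No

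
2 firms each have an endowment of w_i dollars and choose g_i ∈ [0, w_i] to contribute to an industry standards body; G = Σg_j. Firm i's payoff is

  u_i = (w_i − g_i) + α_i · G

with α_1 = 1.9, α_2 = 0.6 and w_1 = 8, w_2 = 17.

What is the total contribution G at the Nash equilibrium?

∂u_i/∂g_i = α_i − 1, so firm i contributes w_i if α_i > 1, else 0.
α_i > 1 for i ∈ {1}; NE contributions (8, 0), G = 8.

8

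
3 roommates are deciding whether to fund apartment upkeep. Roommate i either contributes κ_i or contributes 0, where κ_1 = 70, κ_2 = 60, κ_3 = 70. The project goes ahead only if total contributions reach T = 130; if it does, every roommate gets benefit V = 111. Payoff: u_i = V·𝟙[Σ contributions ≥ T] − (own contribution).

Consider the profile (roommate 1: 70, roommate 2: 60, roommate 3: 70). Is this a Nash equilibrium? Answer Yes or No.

Total = 200 ≥ 130: provided.
Roommate 1 (pledges 70, payoff 41): dropping to 0 → total 130, payoff 111. Profitable deviation.

No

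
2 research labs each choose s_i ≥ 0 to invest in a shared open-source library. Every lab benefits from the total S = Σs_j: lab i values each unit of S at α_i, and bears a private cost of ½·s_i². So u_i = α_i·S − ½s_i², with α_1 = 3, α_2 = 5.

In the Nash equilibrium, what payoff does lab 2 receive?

27.5

Lab i's FOC: ∂u_i/∂s_i = α_i − s_i = 0, so s_i* = α_i.
NE contributions = (3, 5); S = 8.
u_2 = α_2·S − ½·(s_2)² = 5·8 − ½·5² = 27.5.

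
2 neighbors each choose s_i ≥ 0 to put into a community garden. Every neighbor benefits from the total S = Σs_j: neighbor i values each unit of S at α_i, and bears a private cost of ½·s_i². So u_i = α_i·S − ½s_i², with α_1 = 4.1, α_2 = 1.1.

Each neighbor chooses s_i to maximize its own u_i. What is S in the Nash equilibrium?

Neighbor i's FOC: ∂u_i/∂s_i = α_i − s_i = 0, so s_i* = α_i.
NE contributions = (4.1, 1.1); S = 5.2.

5.2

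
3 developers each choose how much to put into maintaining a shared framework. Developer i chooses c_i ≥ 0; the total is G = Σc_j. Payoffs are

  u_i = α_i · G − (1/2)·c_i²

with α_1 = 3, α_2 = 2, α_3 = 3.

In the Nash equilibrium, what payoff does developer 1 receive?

19.5

Developer i's FOC: ∂u_i/∂c_i = α_i − c_i = 0, so c_i* = α_i.
NE contributions = (3, 2, 3); G = 8.
u_1 = α_1·G − ½·(c_1)² = 3·8 − ½·3² = 19.5.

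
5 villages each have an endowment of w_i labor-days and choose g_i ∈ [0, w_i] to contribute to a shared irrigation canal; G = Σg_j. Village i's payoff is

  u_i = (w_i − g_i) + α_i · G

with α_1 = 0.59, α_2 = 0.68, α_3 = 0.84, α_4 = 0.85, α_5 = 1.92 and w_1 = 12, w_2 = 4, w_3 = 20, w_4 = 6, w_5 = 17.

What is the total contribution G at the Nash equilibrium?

∂u_i/∂g_i = α_i − 1, so village i contributes w_i if α_i > 1, else 0.
α_i > 1 for i ∈ {5}; NE contributions (0, 0, 0, 0, 17), G = 17.

17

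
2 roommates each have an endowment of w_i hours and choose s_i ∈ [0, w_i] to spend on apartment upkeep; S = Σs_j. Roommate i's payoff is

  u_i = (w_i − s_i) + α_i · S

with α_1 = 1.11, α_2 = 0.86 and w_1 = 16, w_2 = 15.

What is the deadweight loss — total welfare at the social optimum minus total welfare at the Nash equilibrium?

14.55

∂u_i/∂s_i = α_i − 1, so roommate i contributes w_i if α_i > 1, else 0.
α_i > 1 for i ∈ {1}; NE contributions (16, 0), S = 16.
W^NE = Σw_i − S^NE + (Σα_i)·S^NE = 31 + 0.97·16 = 46.52.
Planner: ∂(Σu_j)/∂s_i = Σα_j − 1 = 0.97 > 0, so everyone contributes w_i; S^SO = 31, W^SO = 31 + 0.97·31 = 61.07.
Deadweight loss = 14.55.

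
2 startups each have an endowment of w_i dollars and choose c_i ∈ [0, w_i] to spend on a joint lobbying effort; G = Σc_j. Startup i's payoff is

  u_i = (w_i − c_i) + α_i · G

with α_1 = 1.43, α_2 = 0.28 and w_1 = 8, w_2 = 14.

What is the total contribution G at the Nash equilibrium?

8

∂u_i/∂c_i = α_i − 1, so startup i contributes w_i if α_i > 1, else 0.
α_i > 1 for i ∈ {1}; NE contributions (8, 0), G = 8.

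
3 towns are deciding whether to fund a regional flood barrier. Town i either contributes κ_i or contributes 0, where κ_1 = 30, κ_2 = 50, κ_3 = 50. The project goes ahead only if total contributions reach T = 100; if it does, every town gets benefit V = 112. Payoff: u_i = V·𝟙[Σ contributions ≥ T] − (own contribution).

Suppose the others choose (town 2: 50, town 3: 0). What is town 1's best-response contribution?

Others' total = 50. Even contributing 30 gives 80 < 100: no benefit either way.
Best response: 0.

0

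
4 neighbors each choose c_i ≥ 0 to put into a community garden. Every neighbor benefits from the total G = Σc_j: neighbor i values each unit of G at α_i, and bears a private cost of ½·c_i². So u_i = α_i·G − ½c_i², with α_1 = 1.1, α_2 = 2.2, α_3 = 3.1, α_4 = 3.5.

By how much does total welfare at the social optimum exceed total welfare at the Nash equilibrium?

111.965

Neighbor i's FOC: ∂u_i/∂c_i = α_i − c_i = 0, so c_i* = α_i.
NE contributions = (1.1, 2.2, 3.1, 3.5); G = 9.9.
W^NE = (Σα)·G − ½Σα_i² = 9.9² − ½·27.91 = 84.055.
Planner sets c_i = Σα_j = 9.9 for every i, so G^SO = 4·9.9 = 39.6.
W^SO = (Σα)·G^SO − ½·4·(Σα)² = (4/2)·9.9² = 196.02.
Deadweight loss = W^SO − W^NE = 111.965.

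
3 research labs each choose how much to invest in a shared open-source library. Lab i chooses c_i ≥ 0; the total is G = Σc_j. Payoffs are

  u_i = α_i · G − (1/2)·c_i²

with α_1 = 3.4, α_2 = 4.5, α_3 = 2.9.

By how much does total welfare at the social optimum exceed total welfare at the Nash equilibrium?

78.43

Lab i's FOC: ∂u_i/∂c_i = α_i − c_i = 0, so c_i* = α_i.
NE contributions = (3.4, 4.5, 2.9); G = 10.8.
W^NE = (Σα)·G − ½Σα_i² = 10.8² − ½·40.22 = 96.53.
Planner sets c_i = Σα_j = 10.8 for every i, so G^SO = 3·10.8 = 32.4.
W^SO = (Σα)·G^SO − ½·3·(Σα)² = (3/2)·10.8² = 174.96.
Deadweight loss = W^SO − W^NE = 78.43.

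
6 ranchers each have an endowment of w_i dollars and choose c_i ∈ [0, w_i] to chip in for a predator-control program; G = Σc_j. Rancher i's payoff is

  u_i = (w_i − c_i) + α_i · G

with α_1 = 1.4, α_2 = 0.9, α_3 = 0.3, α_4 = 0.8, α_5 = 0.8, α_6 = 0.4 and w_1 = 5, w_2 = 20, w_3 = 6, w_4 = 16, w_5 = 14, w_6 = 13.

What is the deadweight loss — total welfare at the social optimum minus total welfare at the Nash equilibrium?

248.4

∂u_i/∂c_i = α_i − 1, so rancher i contributes w_i if α_i > 1, else 0.
α_i > 1 for i ∈ {1}; NE contributions (5, 0, 0, 0, 0, 0), G = 5.
W^NE = Σw_i − G^NE + (Σα_i)·G^NE = 74 + 3.6·5 = 92.
Planner: ∂(Σu_j)/∂c_i = Σα_j − 1 = 3.6 > 0, so everyone contributes w_i; G^SO = 74, W^SO = 74 + 3.6·74 = 340.4.
Deadweight loss = 248.4.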